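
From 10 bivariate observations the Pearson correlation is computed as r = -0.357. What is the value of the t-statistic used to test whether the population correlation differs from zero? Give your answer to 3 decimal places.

t = r·√(n−2) / √(1−r²) with r = -0.357, n = 10
  = -0.357·√8 / √(1 − 0.127449)
  = -0.357·2.828427 / 0.934104
  = -1.009748 / 0.934104 = -1.081

-1.081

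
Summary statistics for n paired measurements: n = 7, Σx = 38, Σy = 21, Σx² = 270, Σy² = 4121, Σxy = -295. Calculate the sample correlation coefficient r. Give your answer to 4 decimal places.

-0.8044

Numerator: nΣxy − (Σx)(Σy) = 7·(-295) − (38)(21) = -2863
Denominator: √[(nΣx²−(Σx)²)(nΣy²−(Σy)²)]
  nΣx²−(Σx)² = 7·270 − 1444 = 446;  nΣy²−(Σy)² = 7·4121 − 441 = 28406
  √(446·28406) = √12669076 = 3559.3646
r = -2863 / 3559.3646 = -0.8044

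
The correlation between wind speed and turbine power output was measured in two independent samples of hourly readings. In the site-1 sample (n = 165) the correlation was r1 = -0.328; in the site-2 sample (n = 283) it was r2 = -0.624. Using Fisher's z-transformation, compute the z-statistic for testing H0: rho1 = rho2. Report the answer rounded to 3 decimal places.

z1 = atanh(-0.328) = -0.340585,  z2 = atanh(-0.624) = -0.731529
SE = √(1/(n1−3) + 1/(n2−3)) = √(1/162 + 1/280) = √(0.0061728 + 0.0035714) = √0.0097442 = 0.098713
z = (z1 − z2)/SE = (-0.340585 − (-0.731529)) / 0.098713 = 0.390944 / 0.098713 = 3.960

3.960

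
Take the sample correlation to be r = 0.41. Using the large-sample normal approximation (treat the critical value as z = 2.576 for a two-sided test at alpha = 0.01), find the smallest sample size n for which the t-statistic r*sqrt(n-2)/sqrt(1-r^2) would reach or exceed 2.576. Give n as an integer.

35

Need r·√(n−2)/√(1−r²) ≥ 2.576
√(n−2) ≥ 2.576·√(1−0.1681) / 0.41 = 2.576·0.912086 / 0.41 = 5.7306
n−2 ≥ 32.8398  ⇒  n ≥ 34.8398
Smallest integer n = 35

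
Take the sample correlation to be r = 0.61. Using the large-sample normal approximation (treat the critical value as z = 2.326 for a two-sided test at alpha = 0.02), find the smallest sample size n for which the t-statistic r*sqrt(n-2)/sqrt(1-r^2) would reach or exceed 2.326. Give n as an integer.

12

Need r·√(n−2)/√(1−r²) ≥ 2.326
√(n−2) ≥ 2.326·√(1−0.3721) / 0.61 = 2.326·0.792401 / 0.61 = 3.0215
n−2 ≥ 9.1295  ⇒  n ≥ 11.1295
Smallest integer n = 12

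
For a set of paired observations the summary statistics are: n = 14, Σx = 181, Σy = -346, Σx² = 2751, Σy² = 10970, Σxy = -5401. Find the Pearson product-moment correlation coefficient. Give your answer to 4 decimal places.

S_xy = nΣxy − ΣxΣy = 14·(-5401) − 181·(-346) = -75614 − (-62626) = -12988
S_xx = nΣx² − (Σx)² = 14·2751 − 181² = 38514 − 32761 = 5753
S_yy = nΣy² − (Σy)² = 14·10970 − (-346)² = 153580 − 119716 = 33864
r = S_xy / √(S_xx·S_yy) = -12988 / √(5753·33864) = -12988 / √194819592 = -12988 / 13957.7789 = -0.9305

-0.9305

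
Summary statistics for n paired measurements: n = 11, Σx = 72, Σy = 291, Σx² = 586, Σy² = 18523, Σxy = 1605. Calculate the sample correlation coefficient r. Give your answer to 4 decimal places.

Numerator: nΣxy − (Σx)(Σy) = 11·1605 − (72)(291) = -3297
Denominator: √[(nΣx²−(Σx)²)(nΣy²−(Σy)²)]
  nΣx²−(Σx)² = 11·586 − 5184 = 1262;  nΣy²−(Σy)² = 11·18523 − 84681 = 119072
  √(1262·119072) = √150268864 = 12258.4201
r = -3297 / 12258.4201 = -0.2690

-0.2690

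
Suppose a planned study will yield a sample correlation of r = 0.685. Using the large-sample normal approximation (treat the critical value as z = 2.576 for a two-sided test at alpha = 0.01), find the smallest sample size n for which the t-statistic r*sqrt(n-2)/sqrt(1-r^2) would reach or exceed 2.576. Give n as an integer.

r√(n−2)/√(1−r²) ≥ 2.576  ⇔  n−2 ≥ (2.576)²·(1−r²)/r²
(1−r²)/r² = (1−0.469225)/0.469225 = 1.1312
n ≥ 2 + 6.635776·1.1312 = 2 + 7.5064 = 9.5064
⌈9.5064⌉ = 10

10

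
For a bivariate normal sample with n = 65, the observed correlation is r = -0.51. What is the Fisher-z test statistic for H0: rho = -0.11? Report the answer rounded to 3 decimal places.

Fisher z: atanh(-0.51) = -0.562730, atanh(-0.11) = -0.110447
z = (z_r − z_0)·√(n−3) = (-0.562730 − (-0.110447))·√62 = -0.452283 · 7.874008 = -3.561

-3.561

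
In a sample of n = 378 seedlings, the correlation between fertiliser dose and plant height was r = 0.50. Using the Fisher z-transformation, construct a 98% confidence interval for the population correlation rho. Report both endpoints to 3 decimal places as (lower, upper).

(0.405, 0.585)

z_r = atanh(0.50) = 0.549306;  SE = 1/√(n−3) = 1/√375 = 0.051640
z-limits: 0.549306 ± 2.326·0.051640 = 0.549306 ± 0.120115 = [0.429191, 0.669421]
ρ-limits: (tanh 0.429191, tanh 0.669421) = (0.405, 0.585)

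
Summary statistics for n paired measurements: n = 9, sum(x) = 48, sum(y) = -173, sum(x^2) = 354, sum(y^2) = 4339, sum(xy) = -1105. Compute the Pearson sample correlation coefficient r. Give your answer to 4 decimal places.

-0.5785

S_xy = nΣxy − ΣxΣy = 9·(-1105) − 48·(-173) = -9945 − (-8304) = -1641
S_xx = nΣx² − (Σx)² = 9·354 − 48² = 3186 − 2304 = 882
S_yy = nΣy² − (Σy)² = 9·4339 − (-173)² = 39051 − 29929 = 9122
r = S_xy / √(S_xx·S_yy) = -1641 / √(882·9122) = -1641 / √8045604 = -1641 / 2836.4774 = -0.5785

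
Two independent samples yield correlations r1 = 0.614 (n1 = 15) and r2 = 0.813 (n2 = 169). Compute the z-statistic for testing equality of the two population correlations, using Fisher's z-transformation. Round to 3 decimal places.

-1.407

z1 = atanh(0.614) = 0.715317,  z2 = atanh(0.813) = 1.135815
SE = √(1/(n1−3) + 1/(n2−3)) = √(1/12 + 1/166) = √(0.0833333 + 0.0060241) = √0.0893574 = 0.298927
z = (z1 − z2)/SE = (0.715317 − 1.135815) / 0.298927 = -0.420498 / 0.298927 = -1.407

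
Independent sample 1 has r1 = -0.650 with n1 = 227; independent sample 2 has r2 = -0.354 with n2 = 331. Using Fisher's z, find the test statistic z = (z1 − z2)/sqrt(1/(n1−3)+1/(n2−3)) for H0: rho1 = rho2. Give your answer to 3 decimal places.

-4.676

Fisher z-transforms: z1 = atanh(-0.650) = -0.775299, z2 = atanh(-0.354) = -0.370009; difference d = -0.405290
Var(d) = 1/224 + 1/328 = 0.0044643 + 0.0030488 = 0.0075131
z = d/√Var(d) = -0.405290 / √0.0075131 = -0.405290 / 0.086678 = -4.676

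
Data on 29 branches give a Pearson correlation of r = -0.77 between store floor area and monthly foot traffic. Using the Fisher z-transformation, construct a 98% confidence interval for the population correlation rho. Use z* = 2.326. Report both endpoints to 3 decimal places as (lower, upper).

Fisher z: z_r = atanh(r) = ½·ln((1+(-0.77))/(1−(-0.77))) = -1.020328
SE(z) = 1/√(n−3) = 1/√26 = 0.196116
98% ⇒ z* = 2.326; margin = 2.326·0.196116 = 0.456166
CI on z-scale: (-1.476494, -0.564162)
Back-transform: tanh(-1.476494) = -0.900809, tanh(-0.564162) = -0.511059

(-0.901, -0.511)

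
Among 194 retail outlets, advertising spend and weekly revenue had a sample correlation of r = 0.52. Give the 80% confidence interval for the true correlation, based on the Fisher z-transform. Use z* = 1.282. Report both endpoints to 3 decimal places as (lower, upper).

(0.449, 0.584)

z_r = atanh(0.52) = 0.576340;  SE = 1/√(n−3) = 1/√191 = 0.072357
z-limits: 0.576340 ± 1.282·0.072357 = 0.576340 ± 0.092762 = [0.483578, 0.669102]
ρ-limits: (tanh 0.483578, tanh 0.669102) = (0.449, 0.584)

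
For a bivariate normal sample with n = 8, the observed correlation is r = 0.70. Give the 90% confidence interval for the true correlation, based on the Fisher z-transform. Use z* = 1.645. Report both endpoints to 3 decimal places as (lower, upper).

(0.131, 0.922)

Fisher z: z_r = atanh(r) = ½·ln((1+0.70)/(1−0.70)) = 0.867301
SE(z) = 1/√(n−3) = 1/√5 = 0.447214
90% ⇒ z* = 1.645; margin = 1.645·0.447214 = 0.735667
CI on z-scale: (0.131634, 1.602968)
Back-transform: tanh(0.131634) = 0.130879, tanh(1.602968) = 0.922114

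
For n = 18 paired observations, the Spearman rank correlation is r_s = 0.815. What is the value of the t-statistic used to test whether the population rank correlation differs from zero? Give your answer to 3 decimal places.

5.626

t = r_s·√(n−2) / √(1−r_s²) with r_s = 0.815, n = 18
  = 0.815·√16 / √(1 − 0.664225)
  = 0.815·4.000000 / 0.579461
  = 3.260000 / 0.579461 = 5.626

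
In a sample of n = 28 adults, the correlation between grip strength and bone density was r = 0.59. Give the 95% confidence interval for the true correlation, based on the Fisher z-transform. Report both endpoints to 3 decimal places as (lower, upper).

(0.278, 0.789)

z_r = atanh(0.59) = 0.677666;  SE = 1/√(n−3) = 1/√25 = 0.200000
z-limits: 0.677666 ± 1.960·0.200000 = 0.677666 ± 0.392000 = [0.285666, 1.069666]
ρ-limits: (tanh 0.285666, tanh 1.069666) = (0.278, 0.789)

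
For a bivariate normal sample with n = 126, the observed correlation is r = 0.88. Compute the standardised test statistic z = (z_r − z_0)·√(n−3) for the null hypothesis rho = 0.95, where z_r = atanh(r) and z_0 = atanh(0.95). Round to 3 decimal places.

z_r = atanh(0.88) = 1.375768,  z_0 = atanh(0.95) = 1.831781
SE = 1/√(n−3) = 1/√123 = 0.090167
z = (z_r − z_0)/SE = (1.375768 − 1.831781) / 0.090167 = -0.456013 / 0.090167 = -5.057

-5.057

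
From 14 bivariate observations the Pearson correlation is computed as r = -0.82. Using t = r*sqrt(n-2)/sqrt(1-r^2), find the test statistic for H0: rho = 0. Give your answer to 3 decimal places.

-4.963

t = r·√(n−2) / √(1−r²) with r = -0.82, n = 14
  = -0.82·√12 / √(1 − 0.6724)
  = -0.82·3.464102 / 0.572364
  = -2.840564 / 0.572364 = -4.963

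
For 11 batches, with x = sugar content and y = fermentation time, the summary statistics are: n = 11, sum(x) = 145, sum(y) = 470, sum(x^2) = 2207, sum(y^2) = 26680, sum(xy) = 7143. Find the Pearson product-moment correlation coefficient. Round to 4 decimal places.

0.6784

S_xy = nΣxy − ΣxΣy = 11·7143 − 145·470 = 78573 − 68150 = 10423
S_xx = nΣx² − (Σx)² = 11·2207 − 145² = 24277 − 21025 = 3252
S_yy = nΣy² − (Σy)² = 11·26680 − 470² = 293480 − 220900 = 72580
r = S_xy / √(S_xx·S_yy) = 10423 / √(3252·72580) = 10423 / √236030160 = 10423 / 15363.2731 = 0.6784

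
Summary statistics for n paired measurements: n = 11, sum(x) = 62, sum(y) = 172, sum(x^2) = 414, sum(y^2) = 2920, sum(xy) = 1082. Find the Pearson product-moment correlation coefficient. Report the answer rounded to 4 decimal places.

S_xy = nΣxy − ΣxΣy = 11·1082 − 62·172 = 11902 − 10664 = 1238
S_xx = nΣx² − (Σx)² = 11·414 − 62² = 4554 − 3844 = 710
S_yy = nΣy² − (Σy)² = 11·2920 − 172² = 32120 − 29584 = 2536
r = S_xy / √(S_xx·S_yy) = 1238 / √(710·2536) = 1238 / √1800560 = 1238 / 1341.8495 = 0.9226

0.9226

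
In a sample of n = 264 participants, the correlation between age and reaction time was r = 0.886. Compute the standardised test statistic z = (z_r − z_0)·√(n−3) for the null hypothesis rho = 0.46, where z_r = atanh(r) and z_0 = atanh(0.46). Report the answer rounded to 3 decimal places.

z_r = atanh(0.886) = 1.403008,  z_0 = atanh(0.46) = 0.497311
SE = 1/√(n−3) = 1/√261 = 0.061898
z = (z_r − z_0)/SE = (1.403008 − 0.497311) / 0.061898 = 0.905697 / 0.061898 = 14.632

14.632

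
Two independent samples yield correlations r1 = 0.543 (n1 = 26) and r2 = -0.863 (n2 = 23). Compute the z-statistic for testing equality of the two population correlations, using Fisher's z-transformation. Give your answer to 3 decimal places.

6.258

Fisher z-transforms: z1 = atanh(0.543) = 0.608400, z2 = atanh(-0.863) = -1.304981; difference d = 1.913381
Var(d) = 1/23 + 1/20 = 0.0434783 + 0.0500000 = 0.0934783
z = d/√Var(d) = 1.913381 / √0.0934783 = 1.913381 / 0.305742 = 6.258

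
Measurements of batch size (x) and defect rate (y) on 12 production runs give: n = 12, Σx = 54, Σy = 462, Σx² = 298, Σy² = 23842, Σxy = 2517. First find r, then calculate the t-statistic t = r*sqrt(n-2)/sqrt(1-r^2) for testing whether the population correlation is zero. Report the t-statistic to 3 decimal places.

S_xy = nΣxy − ΣxΣy = 12·2517 − 54·462 = 30204 − 24948 = 5256
S_xx = nΣx² − (Σx)² = 12·298 − 54² = 3576 − 2916 = 660
S_yy = nΣy² − (Σy)² = 12·23842 − 462² = 286104 − 213444 = 72660
r = S_xy / √(S_xx·S_yy) = 5256 / √(660·72660) = 5256 / √47955600 = 5256 / 6924.9982 = 0.7590
t = r·√(n−2)/√(1−r²) = 0.7590·√10 / √(1−0.576081) = 2.400169 / 0.651091 = 3.686

3.686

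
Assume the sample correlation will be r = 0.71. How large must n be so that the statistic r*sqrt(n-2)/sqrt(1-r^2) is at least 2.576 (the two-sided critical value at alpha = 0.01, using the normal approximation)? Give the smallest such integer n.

Need r·√(n−2)/√(1−r²) ≥ 2.576
√(n−2) ≥ 2.576·√(1−0.5041) / 0.71 = 2.576·0.704202 / 0.71 = 2.5550
n−2 ≥ 6.5280  ⇒  n ≥ 8.5280
Smallest integer n = 9

9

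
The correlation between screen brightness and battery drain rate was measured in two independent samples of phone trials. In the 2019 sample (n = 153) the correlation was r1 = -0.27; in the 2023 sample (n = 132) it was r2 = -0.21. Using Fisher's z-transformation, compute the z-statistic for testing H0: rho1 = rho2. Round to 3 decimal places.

-0.530

z1 = atanh(-0.27) = -0.276864,  z2 = atanh(-0.21) = -0.213171
SE = √(1/(n1−3) + 1/(n2−3)) = √(1/150 + 1/129) = √(0.0066667 + 0.0077519) = √0.0144186 = 0.120077
z = (z1 − z2)/SE = (-0.276864 − (-0.213171)) / 0.120077 = -0.063693 / 0.120077 = -0.530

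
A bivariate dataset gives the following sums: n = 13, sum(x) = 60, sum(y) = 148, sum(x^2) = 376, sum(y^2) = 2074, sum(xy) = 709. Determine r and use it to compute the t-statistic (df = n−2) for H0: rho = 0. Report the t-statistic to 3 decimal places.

S_xy = nΣxy − ΣxΣy = 13·709 − 60·148 = 9217 − 8880 = 337
S_xx = nΣx² − (Σx)² = 13·376 − 60² = 4888 − 3600 = 1288
S_yy = nΣy² − (Σy)² = 13·2074 − 148² = 26962 − 21904 = 5058
r = S_xy / √(S_xx·S_yy) = 337 / √(1288·5058) = 337 / √6514704 = 337 / 2552.3918 = 0.1320
t = r·√(n−2)/√(1−r²) = 0.1320·√11 / √(1−0.017424) = 0.437794 / 0.991250 = 0.442

0.442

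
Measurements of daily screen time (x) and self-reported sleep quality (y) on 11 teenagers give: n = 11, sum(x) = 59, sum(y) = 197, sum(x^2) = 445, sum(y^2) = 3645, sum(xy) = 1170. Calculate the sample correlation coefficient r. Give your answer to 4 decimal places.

Numerator: nΣxy − (Σx)(Σy) = 11·1170 − (59)(197) = 1247
Denominator: √[(nΣx²−(Σx)²)(nΣy²−(Σy)²)]
  nΣx²−(Σx)² = 11·445 − 3481 = 1414;  nΣy²−(Σy)² = 11·3645 − 38809 = 1286
  √(1414·1286) = √1818404 = 1348.4821
r = 1247 / 1348.4821 = 0.9247

0.9247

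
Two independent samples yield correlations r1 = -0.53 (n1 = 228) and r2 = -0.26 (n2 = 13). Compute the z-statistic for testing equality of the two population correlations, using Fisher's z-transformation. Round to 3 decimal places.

Fisher z-transforms: z1 = atanh(-0.53) = -0.590145, z2 = atanh(-0.26) = -0.266108; difference d = -0.324037
Var(d) = 1/225 + 1/10 = 0.0044444 + 0.1000000 = 0.1044444
z = d/√Var(d) = -0.324037 / √0.1044444 = -0.324037 / 0.323179 = -1.003

-1.003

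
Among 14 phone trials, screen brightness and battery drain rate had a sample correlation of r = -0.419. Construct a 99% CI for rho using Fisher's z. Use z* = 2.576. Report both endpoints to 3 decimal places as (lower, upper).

(-0.841, 0.319)

z_r = atanh(-0.419) = -0.446478;  SE = 1/√(n−3) = 1/√11 = 0.301511
z-limits: -0.446478 ± 2.576·0.301511 = -0.446478 ± 0.776692 = [-1.223170, 0.330214]
ρ-limits: (tanh -1.223170, tanh 0.330214) = (-0.841, 0.319)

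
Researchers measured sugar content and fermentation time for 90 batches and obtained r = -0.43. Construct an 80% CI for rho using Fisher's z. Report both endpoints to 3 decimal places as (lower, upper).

z_r = atanh(-0.43) = -0.459897;  SE = 1/√(n−3) = 1/√87 = 0.107211
z-limits: -0.459897 ± 1.282·0.107211 = -0.459897 ± 0.137445 = [-0.597342, -0.322452]
ρ-limits: (tanh -0.597342, tanh -0.322452) = (-0.535, -0.312)

(-0.535, -0.312)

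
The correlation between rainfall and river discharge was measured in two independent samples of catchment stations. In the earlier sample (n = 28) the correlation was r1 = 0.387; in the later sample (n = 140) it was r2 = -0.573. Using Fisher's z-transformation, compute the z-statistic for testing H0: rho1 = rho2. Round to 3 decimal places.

4.875

z1 = atanh(0.387) = 0.408267,  z2 = atanh(-0.573) = -0.651978
SE = √(1/(n1−3) + 1/(n2−3)) = √(1/25 + 1/137) = √(0.0400000 + 0.0072993) = √0.0472993 = 0.217484
z = (z1 − z2)/SE = (0.408267 − (-0.651978)) / 0.217484 = 1.060245 / 0.217484 = 4.875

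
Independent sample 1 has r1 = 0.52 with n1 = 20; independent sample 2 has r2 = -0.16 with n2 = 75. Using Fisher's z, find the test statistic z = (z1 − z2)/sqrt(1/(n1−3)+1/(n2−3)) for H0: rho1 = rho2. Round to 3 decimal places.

2.736

Fisher z-transforms: z1 = atanh(0.52) = 0.576340, z2 = atanh(-0.16) = -0.161387; difference d = 0.737727
Var(d) = 1/17 + 1/72 = 0.0588235 + 0.0138889 = 0.0727124
z = d/√Var(d) = 0.737727 / √0.0727124 = 0.737727 / 0.269652 = 2.736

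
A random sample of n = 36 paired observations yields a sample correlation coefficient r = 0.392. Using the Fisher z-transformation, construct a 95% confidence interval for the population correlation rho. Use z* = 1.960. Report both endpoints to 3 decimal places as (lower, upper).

(0.073, 0.638)

z_r = atanh(0.392) = 0.414161;  SE = 1/√(n−3) = 1/√33 = 0.174078
z-limits: 0.414161 ± 1.960·0.174078 = 0.414161 ± 0.341193 = [0.072968, 0.755354]
ρ-limits: (tanh 0.072968, tanh 0.755354) = (0.073, 0.638)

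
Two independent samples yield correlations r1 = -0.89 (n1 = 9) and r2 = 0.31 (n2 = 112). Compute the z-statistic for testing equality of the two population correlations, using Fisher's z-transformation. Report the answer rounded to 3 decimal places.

-4.155

Fisher z-transforms: z1 = atanh(-0.89) = -1.421926, z2 = atanh(0.31) = 0.320545; difference d = -1.742471
Var(d) = 1/6 + 1/109 = 0.1666667 + 0.0091743 = 0.1758410
z = d/√Var(d) = -1.742471 / √0.1758410 = -1.742471 / 0.419334 = -4.155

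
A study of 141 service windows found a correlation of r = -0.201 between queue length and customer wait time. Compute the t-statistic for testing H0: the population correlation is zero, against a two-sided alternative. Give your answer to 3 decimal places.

-2.419

1 − r² = 1 − 0.040401 = 0.959599;  √(1−r²) = 0.979591
√(n−2) = √139 = 11.789826
t = r·√(n−2)/√(1−r²) = -0.201 · 11.789826 / 0.979591 = -2.419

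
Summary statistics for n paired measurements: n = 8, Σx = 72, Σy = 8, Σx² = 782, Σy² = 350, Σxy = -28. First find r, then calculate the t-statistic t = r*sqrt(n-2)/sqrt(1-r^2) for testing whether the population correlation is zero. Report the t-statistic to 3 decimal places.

-1.294

Numerator: nΣxy − (Σx)(Σy) = 8·(-28) − (72)(8) = -800
Denominator: √[(nΣx²−(Σx)²)(nΣy²−(Σy)²)]
  nΣx²−(Σx)² = 8·782 − 5184 = 1072;  nΣy²−(Σy)² = 8·350 − 64 = 2736
  √(1072·2736) = √2932992 = 1712.5980
r = -800 / 1712.5980 = -0.4671
t = r·√(n−2)/√(1−r²) = -0.4671·√6 / √(1−0.218182) = -1.144157 / 0.884205 = -1.294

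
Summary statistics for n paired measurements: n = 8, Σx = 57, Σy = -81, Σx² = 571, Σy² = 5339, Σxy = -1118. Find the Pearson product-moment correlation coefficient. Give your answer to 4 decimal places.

-0.6266

Numerator: nΣxy − (Σx)(Σy) = 8·(-1118) − (57)(-81) = -4327
Denominator: √[(nΣx²−(Σx)²)(nΣy²−(Σy)²)]
  nΣx²−(Σx)² = 8·571 − 3249 = 1319;  nΣy²−(Σy)² = 8·5339 − 6561 = 36151
  √(1319·36151) = √47683169 = 6905.3001
r = -4327 / 6905.3001 = -0.6266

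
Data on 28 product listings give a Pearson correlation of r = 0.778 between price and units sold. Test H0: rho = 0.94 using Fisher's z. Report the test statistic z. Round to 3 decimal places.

-3.489

Fisher z: atanh(0.778) = 1.040284, atanh(0.94) = 1.738049
z = (z_r − z_0)·√(n−3) = (1.040284 − 1.738049)·√25 = -0.697765 · 5.000000 = -3.489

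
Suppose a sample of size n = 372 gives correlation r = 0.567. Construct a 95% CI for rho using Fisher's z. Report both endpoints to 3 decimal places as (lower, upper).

z_r = atanh(0.567) = 0.643090;  SE = 1/√(n−3) = 1/√369 = 0.052058
z-limits: 0.643090 ± 1.960·0.052058 = 0.643090 ± 0.102034 = [0.541056, 0.745124]
ρ-limits: (tanh 0.541056, tanh 0.745124) = (0.494, 0.632)

(0.494, 0.632)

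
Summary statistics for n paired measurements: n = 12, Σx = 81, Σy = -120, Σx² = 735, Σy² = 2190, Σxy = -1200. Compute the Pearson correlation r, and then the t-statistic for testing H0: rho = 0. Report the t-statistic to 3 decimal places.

S_xy = nΣxy − ΣxΣy = 12·(-1200) − 81·(-120) = -14400 − (-9720) = -4680
S_xx = nΣx² − (Σx)² = 12·735 − 81² = 8820 − 6561 = 2259
S_yy = nΣy² − (Σy)² = 12·2190 − (-120)² = 26280 − 14400 = 11880
r = S_xy / √(S_xx·S_yy) = -4680 / √(2259·11880) = -4680 / √26836920 = -4680 / 5180.4363 = -0.9034
t = r·√(n−2)/√(1−r²) = -0.9034·√10 / √(1−0.816132) = -2.856802 / 0.428798 = -6.662

-6.662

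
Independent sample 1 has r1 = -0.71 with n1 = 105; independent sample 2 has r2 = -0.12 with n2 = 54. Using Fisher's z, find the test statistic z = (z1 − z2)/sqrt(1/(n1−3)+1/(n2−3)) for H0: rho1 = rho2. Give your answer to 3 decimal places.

-4.470

z1 = atanh(-0.71) = -0.887184,  z2 = atanh(-0.12) = -0.120581
SE = √(1/(n1−3) + 1/(n2−3)) = √(1/102 + 1/51) = √(0.0098039 + 0.0196078) = √0.0294117 = 0.171498
z = (z1 − z2)/SE = (-0.887184 − (-0.120581)) / 0.171498 = -0.766603 / 0.171498 = -4.470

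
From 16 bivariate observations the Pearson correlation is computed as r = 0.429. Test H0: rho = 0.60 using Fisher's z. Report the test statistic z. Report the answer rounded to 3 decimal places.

Fisher z: atanh(0.429) = 0.458670, atanh(0.60) = 0.693147
z = (z_r − z_0)·√(n−3) = (0.458670 − 0.693147)·√13 = -0.234477 · 3.605551 = -0.845

-0.845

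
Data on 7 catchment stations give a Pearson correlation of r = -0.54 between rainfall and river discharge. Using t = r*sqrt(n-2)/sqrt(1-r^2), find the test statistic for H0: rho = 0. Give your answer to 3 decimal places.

1 − r² = 1 − 0.2916 = 0.7084;  √(1−r²) = 0.841665
√(n−2) = √5 = 2.236068
t = r·√(n−2)/√(1−r²) = -0.54 · 2.236068 / 0.841665 = -1.435

-1.435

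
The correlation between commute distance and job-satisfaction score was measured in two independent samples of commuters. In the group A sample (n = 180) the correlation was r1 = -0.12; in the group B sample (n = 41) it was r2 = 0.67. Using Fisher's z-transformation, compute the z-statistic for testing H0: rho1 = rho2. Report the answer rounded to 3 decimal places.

-5.209

z1 = atanh(-0.12) = -0.120581,  z2 = atanh(0.67) = 0.810743
SE = √(1/(n1−3) + 1/(n2−3)) = √(1/177 + 1/38) = √(0.0056497 + 0.0263158) = √0.0319655 = 0.178789
z = (z1 − z2)/SE = (-0.120581 − 0.810743) / 0.178789 = -0.931324 / 0.178789 = -5.209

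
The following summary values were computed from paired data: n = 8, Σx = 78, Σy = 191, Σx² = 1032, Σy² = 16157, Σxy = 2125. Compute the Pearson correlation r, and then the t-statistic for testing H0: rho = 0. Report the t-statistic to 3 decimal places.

Numerator: nΣxy − (Σx)(Σy) = 8·2125 − (78)(191) = 2102
Denominator: √[(nΣx²−(Σx)²)(nΣy²−(Σy)²)]
  nΣx²−(Σx)² = 8·1032 − 6084 = 2172;  nΣy²−(Σy)² = 8·16157 − 36481 = 92775
  √(2172·92775) = √201507300 = 14195.3267
r = 2102 / 14195.3267 = 0.1481
t = r·√(n−2)/√(1−r²) = 0.1481·√6 / √(1−0.021934) = 0.362769 / 0.988972 = 0.367

0.367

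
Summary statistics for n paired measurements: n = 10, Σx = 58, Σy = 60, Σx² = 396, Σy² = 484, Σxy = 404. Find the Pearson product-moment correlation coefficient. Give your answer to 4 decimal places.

Numerator: nΣxy − (Σx)(Σy) = 10·404 − (58)(60) = 560
Denominator: √[(nΣx²−(Σx)²)(nΣy²−(Σy)²)]
  nΣx²−(Σx)² = 10·396 − 3364 = 596;  nΣy²−(Σy)² = 10·484 − 3600 = 1240
  √(596·1240) = √739040 = 859.6744
r = 560 / 859.6744 = 0.6514

0.6514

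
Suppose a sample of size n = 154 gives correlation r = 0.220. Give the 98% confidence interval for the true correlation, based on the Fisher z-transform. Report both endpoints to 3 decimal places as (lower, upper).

Fisher z: z_r = atanh(r) = ½·ln((1+0.220)/(1−0.220)) = 0.223656
SE(z) = 1/√(n−3) = 1/√151 = 0.081379
98% ⇒ z* = 2.326; margin = 2.326·0.081379 = 0.189288
CI on z-scale: (0.034368, 0.412944)
Back-transform: tanh(0.034368) = 0.034354, tanh(0.412944) = 0.390970

(0.034, 0.391)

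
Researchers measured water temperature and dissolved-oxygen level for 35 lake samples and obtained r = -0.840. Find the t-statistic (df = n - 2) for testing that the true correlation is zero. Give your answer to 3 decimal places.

t = r·√(n−2) / √(1−r²) with r = -0.840, n = 35
  = -0.840·√33 / √(1 − 0.705600)
  = -0.840·5.744563 / 0.542586
  = -4.825433 / 0.542586 = -8.893

-8.893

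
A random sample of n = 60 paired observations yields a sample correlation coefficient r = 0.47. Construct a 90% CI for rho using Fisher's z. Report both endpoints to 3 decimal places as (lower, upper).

(0.284, 0.622)

z_r = atanh(0.47) = 0.510070;  SE = 1/√(n−3) = 1/√57 = 0.132453
z-limits: 0.510070 ± 1.645·0.132453 = 0.510070 ± 0.217885 = [0.292185, 0.727955]
ρ-limits: (tanh 0.292185, tanh 0.727955) = (0.284, 0.622)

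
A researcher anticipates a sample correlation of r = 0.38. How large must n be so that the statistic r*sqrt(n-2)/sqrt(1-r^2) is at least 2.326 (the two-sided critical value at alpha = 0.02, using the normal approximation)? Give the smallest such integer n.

35

r√(n−2)/√(1−r²) ≥ 2.326  ⇔  n−2 ≥ (2.326)²·(1−r²)/r²
(1−r²)/r² = (1−0.1444)/0.1444 = 5.9252
n ≥ 2 + 5.410276·5.9252 = 2 + 32.0570 = 34.0570
⌈34.0570⌉ = 35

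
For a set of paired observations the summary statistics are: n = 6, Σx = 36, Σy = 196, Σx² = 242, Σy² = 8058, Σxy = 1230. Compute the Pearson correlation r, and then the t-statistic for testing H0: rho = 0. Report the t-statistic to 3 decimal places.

0.539

Numerator: nΣxy − (Σx)(Σy) = 6·1230 − (36)(196) = 324
Denominator: √[(nΣx²−(Σx)²)(nΣy²−(Σy)²)]
  nΣx²−(Σx)² = 6·242 − 1296 = 156;  nΣy²−(Σy)² = 6·8058 − 38416 = 9932
  √(156·9932) = √1549392 = 1244.7458
r = 324 / 1244.7458 = 0.2603
t = r·√(n−2)/√(1−r²) = 0.2603·√4 / √(1−0.067756) = 0.520600 / 0.965528 = 0.539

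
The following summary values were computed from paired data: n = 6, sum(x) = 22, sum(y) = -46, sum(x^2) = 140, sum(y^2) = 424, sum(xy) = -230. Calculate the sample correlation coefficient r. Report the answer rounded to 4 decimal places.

Numerator: nΣxy − (Σx)(Σy) = 6·(-230) − (22)(-46) = -368
Denominator: √[(nΣx²−(Σx)²)(nΣy²−(Σy)²)]
  nΣx²−(Σx)² = 6·140 − 484 = 356;  nΣy²−(Σy)² = 6·424 − 2116 = 428
  √(356·428) = √152368 = 390.3434
r = -368 / 390.3434 = -0.9428

-0.9428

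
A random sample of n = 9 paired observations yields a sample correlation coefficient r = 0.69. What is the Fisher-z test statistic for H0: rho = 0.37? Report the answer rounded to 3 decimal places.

1.126

z_r = atanh(0.69) = 0.847956,  z_0 = atanh(0.37) = 0.388423
SE = 1/√(n−3) = 1/√6 = 0.408248
z = (z_r − z_0)/SE = (0.847956 − 0.388423) / 0.408248 = 0.459533 / 0.408248 = 1.126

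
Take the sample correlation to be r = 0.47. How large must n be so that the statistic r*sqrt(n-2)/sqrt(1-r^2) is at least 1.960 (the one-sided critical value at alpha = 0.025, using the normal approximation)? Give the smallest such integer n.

r√(n−2)/√(1−r²) ≥ 1.960  ⇔  n−2 ≥ (1.960)²·(1−r²)/r²
(1−r²)/r² = (1−0.2209)/0.2209 = 3.5269
n ≥ 2 + 3.8416·3.5269 = 2 + 13.5489 = 15.5489
⌈15.5489⌉ = 16

16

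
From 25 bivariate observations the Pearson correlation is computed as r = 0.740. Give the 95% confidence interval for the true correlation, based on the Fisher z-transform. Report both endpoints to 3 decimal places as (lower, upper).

(0.487, 0.878)

z_r = atanh(0.740) = 0.950479;  SE = 1/√(n−3) = 1/√22 = 0.213201
z-limits: 0.950479 ± 1.960·0.213201 = 0.950479 ± 0.417874 = [0.532605, 1.368353]
ρ-limits: (tanh 0.532605, tanh 1.368353) = (0.487, 0.878)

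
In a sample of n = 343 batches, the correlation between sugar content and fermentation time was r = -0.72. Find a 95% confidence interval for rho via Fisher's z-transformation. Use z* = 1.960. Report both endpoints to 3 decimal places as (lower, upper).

Fisher z: z_r = atanh(r) = ½·ln((1+(-0.72))/(1−(-0.72))) = -0.907645
SE(z) = 1/√(n−3) = 1/√340 = 0.054233
95% ⇒ z* = 1.960; margin = 1.960·0.054233 = 0.106297
CI on z-scale: (-1.013942, -0.801348)
Back-transform: tanh(-1.013942) = -0.767388, tanh(-0.801348) = -0.664790

(-0.767, -0.665)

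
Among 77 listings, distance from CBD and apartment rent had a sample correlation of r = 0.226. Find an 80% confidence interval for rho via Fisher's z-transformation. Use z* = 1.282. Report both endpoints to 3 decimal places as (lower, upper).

(0.081, 0.362)

Fisher z: z_r = atanh(r) = ½·ln((1+0.226)/(1−0.226)) = 0.229970
SE(z) = 1/√(n−3) = 1/√74 = 0.116248
80% ⇒ z* = 1.282; margin = 1.282·0.116248 = 0.149030
CI on z-scale: (0.080940, 0.379000)
Back-transform: tanh(0.080940) = 0.080764, tanh(0.379000) = 0.361839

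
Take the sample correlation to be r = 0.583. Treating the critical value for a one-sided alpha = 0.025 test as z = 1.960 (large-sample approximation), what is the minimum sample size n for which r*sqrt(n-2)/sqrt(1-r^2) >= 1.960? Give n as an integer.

Need r·√(n−2)/√(1−r²) ≥ 1.960
√(n−2) ≥ 1.960·√(1−0.339889) / 0.583 = 1.960·0.812472 / 0.583 = 2.7315
n−2 ≥ 7.4611  ⇒  n ≥ 9.4611
Smallest integer n = 10

10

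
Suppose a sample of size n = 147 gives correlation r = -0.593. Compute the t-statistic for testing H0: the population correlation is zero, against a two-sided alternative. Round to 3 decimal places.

-8.868

1 − r² = 1 − 0.351649 = 0.648351;  √(1−r²) = 0.805202
√(n−2) = √145 = 12.041595
t = r·√(n−2)/√(1−r²) = -0.593 · 12.041595 / 0.805202 = -8.868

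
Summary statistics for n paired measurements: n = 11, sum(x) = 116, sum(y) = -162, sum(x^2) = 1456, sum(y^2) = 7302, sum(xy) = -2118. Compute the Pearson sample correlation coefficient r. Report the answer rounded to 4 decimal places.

S_xy = nΣxy − ΣxΣy = 11·(-2118) − 116·(-162) = -23298 − (-18792) = -4506
S_xx = nΣx² − (Σx)² = 11·1456 − 116² = 16016 − 13456 = 2560
S_yy = nΣy² − (Σy)² = 11·7302 − (-162)² = 80322 − 26244 = 54078
r = S_xy / √(S_xx·S_yy) = -4506 / √(2560·54078) = -4506 / √138439680 = -4506 / 11766.0393 = -0.3830

-0.3830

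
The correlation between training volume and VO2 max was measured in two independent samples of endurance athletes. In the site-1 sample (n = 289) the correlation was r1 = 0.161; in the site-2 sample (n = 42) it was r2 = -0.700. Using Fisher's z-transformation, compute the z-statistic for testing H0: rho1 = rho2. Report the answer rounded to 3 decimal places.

z1 = atanh(0.161) = 0.162413,  z2 = atanh(-0.700) = -0.867301
SE = √(1/(n1−3) + 1/(n2−3)) = √(1/286 + 1/39) = √(0.0034965 + 0.0256410) = √0.0291375 = 0.170697
z = (z1 − z2)/SE = (0.162413 − (-0.867301)) / 0.170697 = 1.029714 / 0.170697 = 6.032

6.032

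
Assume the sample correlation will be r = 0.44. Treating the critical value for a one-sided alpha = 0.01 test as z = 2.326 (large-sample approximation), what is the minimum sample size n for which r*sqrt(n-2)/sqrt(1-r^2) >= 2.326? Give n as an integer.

25

r√(n−2)/√(1−r²) ≥ 2.326  ⇔  n−2 ≥ (2.326)²·(1−r²)/r²
(1−r²)/r² = (1−0.1936)/0.1936 = 4.1653
n ≥ 2 + 5.410276·4.1653 = 2 + 22.5354 = 24.5354
⌈24.5354⌉ = 25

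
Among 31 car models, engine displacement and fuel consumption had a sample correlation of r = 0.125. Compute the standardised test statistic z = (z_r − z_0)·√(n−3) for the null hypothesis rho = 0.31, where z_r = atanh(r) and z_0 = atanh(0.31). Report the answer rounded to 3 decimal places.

Fisher z: atanh(0.125) = 0.125657, atanh(0.31) = 0.320545
z = (z_r − z_0)·√(n−3) = (0.125657 − 0.320545)·√28 = -0.194888 · 5.291503 = -1.031

-1.031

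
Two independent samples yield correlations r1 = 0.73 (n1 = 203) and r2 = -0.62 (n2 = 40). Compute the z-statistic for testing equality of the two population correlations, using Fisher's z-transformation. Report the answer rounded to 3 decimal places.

9.241

z1 = atanh(0.73) = 0.928727,  z2 = atanh(-0.62) = -0.725005
SE = √(1/(n1−3) + 1/(n2−3)) = √(1/200 + 1/37) = √(0.0050000 + 0.0270270) = √0.0320270 = 0.178961
z = (z1 − z2)/SE = (0.928727 − (-0.725005)) / 0.178961 = 1.653732 / 0.178961 = 9.241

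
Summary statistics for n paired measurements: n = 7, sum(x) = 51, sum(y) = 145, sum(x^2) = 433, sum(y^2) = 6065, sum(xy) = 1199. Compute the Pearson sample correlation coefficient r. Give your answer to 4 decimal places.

S_xy = nΣxy − ΣxΣy = 7·1199 − 51·145 = 8393 − 7395 = 998
S_xx = nΣx² − (Σx)² = 7·433 − 51² = 3031 − 2601 = 430
S_yy = nΣy² − (Σy)² = 7·6065 − 145² = 42455 − 21025 = 21430
r = S_xy / √(S_xx·S_yy) = 998 / √(430·21430) = 998 / √9214900 = 998 / 3035.6054 = 0.3288

0.3288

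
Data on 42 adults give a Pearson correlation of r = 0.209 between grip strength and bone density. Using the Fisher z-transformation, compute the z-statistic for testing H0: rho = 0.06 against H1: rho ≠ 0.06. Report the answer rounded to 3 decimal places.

Fisher z: atanh(0.209) = 0.212125, atanh(0.06) = 0.060072
z = (z_r − z_0)·√(n−3) = (0.212125 − 0.060072)·√39 = 0.152053 · 6.244998 = 0.950

0.950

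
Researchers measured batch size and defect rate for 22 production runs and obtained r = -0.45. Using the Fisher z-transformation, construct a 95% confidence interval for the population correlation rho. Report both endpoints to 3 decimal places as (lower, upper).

Fisher z: z_r = atanh(r) = ½·ln((1+(-0.45))/(1−(-0.45))) = -0.484700
SE(z) = 1/√(n−3) = 1/√19 = 0.229416
95% ⇒ z* = 1.960; margin = 1.960·0.229416 = 0.449655
CI on z-scale: (-0.934355, -0.035045)
Back-transform: tanh(-0.934355) = -0.732618, tanh(-0.035045) = -0.035031

(-0.733, -0.035)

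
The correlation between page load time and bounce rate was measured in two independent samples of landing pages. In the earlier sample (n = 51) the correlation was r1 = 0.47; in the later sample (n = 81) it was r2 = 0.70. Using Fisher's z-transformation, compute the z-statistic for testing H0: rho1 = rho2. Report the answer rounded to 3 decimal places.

-1.947

z1 = atanh(0.47) = 0.510070,  z2 = atanh(0.70) = 0.867301
SE = √(1/(n1−3) + 1/(n2−3)) = √(1/48 + 1/78) = √(0.0208333 + 0.0128205) = √0.0336538 = 0.183450
z = (z1 − z2)/SE = (0.510070 − 0.867301) / 0.183450 = -0.357231 / 0.183450 = -1.947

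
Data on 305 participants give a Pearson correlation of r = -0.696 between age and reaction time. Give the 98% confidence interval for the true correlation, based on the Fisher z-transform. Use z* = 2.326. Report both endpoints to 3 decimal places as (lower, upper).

z_r = atanh(-0.696) = -0.859500;  SE = 1/√(n−3) = 1/√302 = 0.057544
z-limits: -0.859500 ± 2.326·0.057544 = -0.859500 ± 0.133847 = [-0.993347, -0.725653]
ρ-limits: (tanh -0.993347, tanh -0.725653) = (-0.759, -0.620)

(-0.759, -0.620)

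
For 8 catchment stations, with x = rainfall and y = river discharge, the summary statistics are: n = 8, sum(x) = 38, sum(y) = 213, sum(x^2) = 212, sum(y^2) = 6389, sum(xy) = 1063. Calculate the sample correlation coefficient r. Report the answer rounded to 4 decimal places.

0.3408

Numerator: nΣxy − (Σx)(Σy) = 8·1063 − (38)(213) = 410
Denominator: √[(nΣx²−(Σx)²)(nΣy²−(Σy)²)]
  nΣx²−(Σx)² = 8·212 − 1444 = 252;  nΣy²−(Σy)² = 8·6389 − 45369 = 5743
  √(252·5743) = √1447236 = 1203.0112
r = 410 / 1203.0112 = 0.3408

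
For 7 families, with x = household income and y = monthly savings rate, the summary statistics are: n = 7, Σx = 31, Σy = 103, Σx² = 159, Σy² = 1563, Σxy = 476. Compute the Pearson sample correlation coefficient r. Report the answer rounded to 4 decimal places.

0.6188

Numerator: nΣxy − (Σx)(Σy) = 7·476 − (31)(103) = 139
Denominator: √[(nΣx²−(Σx)²)(nΣy²−(Σy)²)]
  nΣx²−(Σx)² = 7·159 − 961 = 152;  nΣy²−(Σy)² = 7·1563 − 10609 = 332
  √(152·332) = √50464 = 224.6419
r = 139 / 224.6419 = 0.6188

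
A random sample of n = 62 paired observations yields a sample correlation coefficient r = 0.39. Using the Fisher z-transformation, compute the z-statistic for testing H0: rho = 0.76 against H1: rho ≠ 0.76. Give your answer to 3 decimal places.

-4.489

Fisher z: atanh(0.39) = 0.411800, atanh(0.76) = 0.996215
z = (z_r − z_0)·√(n−3) = (0.411800 − 0.996215)·√59 = -0.584415 · 7.681146 = -4.489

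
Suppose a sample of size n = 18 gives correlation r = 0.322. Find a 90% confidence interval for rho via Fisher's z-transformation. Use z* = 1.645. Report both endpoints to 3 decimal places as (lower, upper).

Fisher z: z_r = atanh(r) = ½·ln((1+0.322)/(1−0.322)) = 0.333877
SE(z) = 1/√(n−3) = 1/√15 = 0.258199
90% ⇒ z* = 1.645; margin = 1.645·0.258199 = 0.424737
CI on z-scale: (-0.090860, 0.758614)
Back-transform: tanh(-0.090860) = -0.090611, tanh(0.758614) = 0.640260

(-0.091, 0.640)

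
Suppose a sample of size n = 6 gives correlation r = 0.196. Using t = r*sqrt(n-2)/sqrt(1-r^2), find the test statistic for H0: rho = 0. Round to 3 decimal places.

0.400

t = r·√(n−2) / √(1−r²) with r = 0.196, n = 6
  = 0.196·√4 / √(1 − 0.038416)
  = 0.196·2.000000 / 0.980604
  = 0.392000 / 0.980604 = 0.400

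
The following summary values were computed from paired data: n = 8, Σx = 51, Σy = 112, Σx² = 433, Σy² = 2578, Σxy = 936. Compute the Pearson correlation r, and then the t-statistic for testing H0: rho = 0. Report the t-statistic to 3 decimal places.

2.226

Numerator: nΣxy − (Σx)(Σy) = 8·936 − (51)(112) = 1776
Denominator: √[(nΣx²−(Σx)²)(nΣy²−(Σy)²)]
  nΣx²−(Σx)² = 8·433 − 2601 = 863;  nΣy²−(Σy)² = 8·2578 − 12544 = 8080
  √(863·8080) = √6973040 = 2640.6514
r = 1776 / 2640.6514 = 0.6726
t = r·√(n−2)/√(1−r²) = 0.6726·√6 / √(1−0.452391) = 1.647527 / 0.740006 = 2.226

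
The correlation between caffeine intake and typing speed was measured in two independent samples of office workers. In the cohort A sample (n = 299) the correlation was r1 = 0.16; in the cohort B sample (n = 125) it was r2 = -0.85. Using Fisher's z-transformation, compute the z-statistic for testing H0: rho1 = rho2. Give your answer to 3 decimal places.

Fisher z-transforms: z1 = atanh(0.16) = 0.161387, z2 = atanh(-0.85) = -1.256153; difference d = 1.417540
Var(d) = 1/296 + 1/122 = 0.0033784 + 0.0081967 = 0.0115751
z = d/√Var(d) = 1.417540 / √0.0115751 = 1.417540 / 0.107588 = 13.176

13.176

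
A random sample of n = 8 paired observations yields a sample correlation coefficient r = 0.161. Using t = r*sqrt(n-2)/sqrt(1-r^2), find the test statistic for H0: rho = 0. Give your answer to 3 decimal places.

t = r·√(n−2) / √(1−r²) with r = 0.161, n = 8
  = 0.161·√6 / √(1 − 0.025921)
  = 0.161·2.449490 / 0.986954
  = 0.394368 / 0.986954 = 0.400

0.400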